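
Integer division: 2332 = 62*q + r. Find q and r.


2332 = 62 * 37 + 38
Check: 2294 + 38 = 2332

q = 37, r = 38


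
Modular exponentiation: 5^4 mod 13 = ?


5^1 mod 13 = 5
5^2 mod 13 = 12
5^3 mod 13 = 8
5^4 mod 13 = 1


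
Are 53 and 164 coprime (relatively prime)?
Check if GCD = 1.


Euclidean algorithm:
164 = 3 * 53 + 5
53 = 10 * 5 + 3
5 = 1 * 3 + 2
3 = 1 * 2 + 1
2 = 2 * 1 + 0
GCD(53, 164) = 1

Yes, coprime (GCD = 1)


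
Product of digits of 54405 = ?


5 × 4 × 4 × 0 × 5 = 0


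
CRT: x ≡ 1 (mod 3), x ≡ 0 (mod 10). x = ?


M = 3*10 = 30
M1 = M/3 = 10, M2 = M/10 = 3
M1^(-1) mod 3 = 1, M2^(-1) mod 10 = 7
x = 1*10*1 + 0*3*7 = 10
10 mod 30 = 10
Check: 10 mod 3 = 1 ✓, 10 mod 10 = 0 ✓

x ≡ 10 (mod 30)


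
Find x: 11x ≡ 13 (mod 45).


GCD(11, 45) = 1, unique solution
a^(-1) mod 45 = 41
x = 41 * 13 mod 45 = 38

x ≡ 38 (mod 45)


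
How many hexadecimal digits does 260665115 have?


260665115 in base 16 = F896F1B
Number of digits = 7

7 digits (base 16)


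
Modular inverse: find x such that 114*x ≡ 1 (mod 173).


Use the extended Euclidean algorithm on (173, 114); each row r = 173*s + 114*t:
r=173, s=1, t=0
r=114, s=0, t=1
q=1: r=59, s=1, t=-1   [173*(1) + 114*(-1) = 59]
q=1: r=55, s=-1, t=2   [173*(-1) + 114*(2) = 55]
q=1: r=4, s=2, t=-3   [173*(2) + 114*(-3) = 4]
q=13: r=3, s=-27, t=41   [173*(-27) + 114*(41) = 3]
q=1: r=1, s=29, t=-44   [173*(29) + 114*(-44) = 1]
q=3: r=0, s=-114, t=173   [173*(-114) + 114*(173) = 0]
GCD = 1 with t = -44, so 114*(-44) ≡ 1 (mod 173)
Inverse = -44 mod 173 = 129
Check: 114 * 129 = 14706 ≡ 1 (mod 173)

114^(-1) ≡ 129 (mod 173)


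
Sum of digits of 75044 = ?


7 + 5 + 0 + 4 + 4 = 20


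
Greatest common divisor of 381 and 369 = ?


381 = 1 * 369 + 12
369 = 30 * 12 + 9
12 = 1 * 9 + 3
9 = 3 * 3 + 0
GCD = 3


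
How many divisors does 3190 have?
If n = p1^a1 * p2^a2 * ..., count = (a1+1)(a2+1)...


3190 = 2^1 × 5^1 × 11^1 × 29^1
d(3190) = (1+1) × (1+1) × (1+1) × (1+1) = 16

16 divisors


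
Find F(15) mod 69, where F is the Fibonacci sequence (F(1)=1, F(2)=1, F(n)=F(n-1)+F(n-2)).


F(k) mod 69 for k=1..15:
1, 1, 2, 3, 5, 8, 13, 21, 34, 55, 20, 6, 26, 32, 58
F(15) mod 69 = 58


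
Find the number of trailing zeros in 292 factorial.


floor(292/5) = 58
floor(292/25) = 11
floor(292/125) = 2
Total = 71

71 trailing zeros


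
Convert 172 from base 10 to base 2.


172 (base 10) = 172 (decimal)
172 (decimal) = 10101100 (base 2)


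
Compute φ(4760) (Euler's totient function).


4760 = 2^3 × 5 × 7 × 17
Prime factors: 2, 5, 7, 17
φ(4760) = 4760 × (1-1/2) × (1-1/5) × (1-1/7) × (1-1/17)
= 4760 × 1/2 × 4/5 × 6/7 × 16/17 = 1536

φ(4760) = 1536


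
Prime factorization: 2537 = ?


2537 / 43 = 59
59 / 59 = 1
2537 = 43 × 59


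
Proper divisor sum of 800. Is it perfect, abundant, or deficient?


Proper divisors: 1, 2, 4, 5, 8, 10, 16, 20, 25, 32, 40, 50, 80, 100, 160, 200, 400
Sum = 1 + 2 + 4 + 5 + 8 + 10 + 16 + 20 + 25 + 32 + 40 + 50 + 80 + 100 + 160 + 200 + 400 = 1153
1153 > 800 → abundant

s(800) = 1153 (abundant)


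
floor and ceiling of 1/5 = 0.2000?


1/5 = 0.2000
floor = 0
ceil = 1

floor = 0, ceil = 1


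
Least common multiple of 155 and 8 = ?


GCD(155, 8) = 1
LCM = 155*8/1 = 1240/1 = 1240

LCM = 1240


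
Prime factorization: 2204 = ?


2204 / 2 = 1102
1102 / 2 = 551
551 / 19 = 29
29 / 29 = 1
2204 = 2^2 × 19 × 29


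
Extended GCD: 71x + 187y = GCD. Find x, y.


Tabular extended Euclidean (each row: r = 71*s + 187*t):
r=71, s=1, t=0
r=187, s=0, t=1
q=0: r=71, s=1, t=0   [71*(1) + 187*(0) = 71]
q=2: r=45, s=-2, t=1   [71*(-2) + 187*(1) = 45]
q=1: r=26, s=3, t=-1   [71*(3) + 187*(-1) = 26]
q=1: r=19, s=-5, t=2   [71*(-5) + 187*(2) = 19]
q=1: r=7, s=8, t=-3   [71*(8) + 187*(-3) = 7]
q=2: r=5, s=-21, t=8   [71*(-21) + 187*(8) = 5]
q=1: r=2, s=29, t=-11   [71*(29) + 187*(-11) = 2]
q=2: r=1, s=-79, t=30   [71*(-79) + 187*(30) = 1]
q=2: r=0, s=187, t=-71   [71*(187) + 187*(-71) = 0]
GCD = 1; from the row with r=1: x=-79, y=30
Check: 71*(-79) + 187*(30) = -5609 + 5610 = 1

GCD = 1, x = -79, y = 30


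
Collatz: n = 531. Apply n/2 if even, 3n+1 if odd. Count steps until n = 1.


531 → 1594 → 797 → 2392 → 1196 → 598 → 299 → 898 → 449 → 1348 → 674 → 337 → 1012 → 506 → 253 → 760 → 380 → 190 → 95 → 286 → 143 → 430 → 215 → 646 → 323 → 970 → 485 → 1456 → 728 → 364 → 182 → 91 → 274 → 137 → 412 → 206 → 103 → 310 → 155 → 466 → 233 → 700 → 350 → 175 → 526 → 263 → 790 → 395 → 1186 → 593 → 1780 → 890 → 445 → 1336 → 668 → 334 → 167 → 502 → 251 → 754 → 377 → 1132 → 566 → 283 → 850 → 425 → 1276 → 638 → 319 → 958 → 479 → 1438 → 719 → 2158 → 1079 → 3238 → 1619 → 4858 → 2429 → 7288 → 3644 → 1822 → 911 → 2734 → 1367 → 4102 → 2051 → 6154 → 3077 → 9232 → 4616 → 2308 → 1154 → 577 → 1732 → 866 → 433 → 1300 → 650 → 325 → 976 → 488 → 244 → 122 → 61 → 184 → 92 → 46 → 23 → 70 → 35 → 106 → 53 → 160 → 80 → 40 → 20 → 10 → 5 → 16 → 8 → 4 → 2 → 1
Total steps = 123

123 steps


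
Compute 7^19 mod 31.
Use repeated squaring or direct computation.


7^1 mod 31 = 7
7^2 mod 31 = 18
7^3 mod 31 = 2
7^4 mod 31 = 14
7^5 mod 31 = 5
7^6 mod 31 = 4
7^7 mod 31 = 28
7^8 mod 31 = 10
7^9 mod 31 = 8
7^10 mod 31 = 25
7^11 mod 31 = 20
7^12 mod 31 = 16
7^13 mod 31 = 19
7^14 mod 31 = 9
7^15 mod 31 = 1
7^16 mod 31 = 7
7^17 mod 31 = 18
7^18 mod 31 = 2
7^19 mod 31 = 14


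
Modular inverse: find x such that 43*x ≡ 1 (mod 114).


Use the extended Euclidean algorithm on (114, 43); each row r = 114*s + 43*t:
r=114, s=1, t=0
r=43, s=0, t=1
q=2: r=28, s=1, t=-2   [114*(1) + 43*(-2) = 28]
q=1: r=15, s=-1, t=3   [114*(-1) + 43*(3) = 15]
q=1: r=13, s=2, t=-5   [114*(2) + 43*(-5) = 13]
q=1: r=2, s=-3, t=8   [114*(-3) + 43*(8) = 2]
q=6: r=1, s=20, t=-53   [114*(20) + 43*(-53) = 1]
q=2: r=0, s=-43, t=114   [114*(-43) + 43*(114) = 0]
GCD = 1 with t = -53, so 43*(-53) ≡ 1 (mod 114)
Inverse = -53 mod 114 = 61
Check: 43 * 61 = 2623 ≡ 1 (mod 114)

43^(-1) ≡ 61 (mod 114)


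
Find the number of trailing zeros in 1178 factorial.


floor(1178/5) = 235
floor(1178/25) = 47
floor(1178/125) = 9
floor(1178/625) = 1
Total = 292

292 trailing zeros


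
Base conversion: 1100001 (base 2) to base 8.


1100001 (base 2) = 97 (decimal)
97 (decimal) = 141 (base 8)


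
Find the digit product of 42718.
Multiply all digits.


4 × 2 × 7 × 1 × 8 = 448


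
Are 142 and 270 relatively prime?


Euclidean algorithm:
270 = 1 * 142 + 128
142 = 1 * 128 + 14
128 = 9 * 14 + 2
14 = 7 * 2 + 0
GCD(142, 270) = 2

No, not coprime (GCD = 2)


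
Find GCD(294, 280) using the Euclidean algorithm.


294 = 1 * 280 + 14
280 = 20 * 14 + 0
GCD = 14


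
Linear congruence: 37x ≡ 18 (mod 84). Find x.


GCD(37, 84) = 1, unique solution
a^(-1) mod 84 = 25
x = 25 * 18 mod 84 = 30

x ≡ 30 (mod 84)


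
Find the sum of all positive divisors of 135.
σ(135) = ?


Divisors of 135: 1, 3, 5, 9, 15, 27, 45, 135
Sum = 1 + 3 + 5 + 9 + 15 + 27 + 45 + 135 = 240

σ(135) = 240


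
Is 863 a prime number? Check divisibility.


Check divisors up to sqrt(863) = 29.3769
No divisors found.
863 is prime.

Yes, 863 is prime


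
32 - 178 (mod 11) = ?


32 - 178 = -146
-146 mod 11 = 8


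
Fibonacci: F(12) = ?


Sequence: 1, 1, 2, 3, 5, 8, 13, 21, 34, 55, 89, 144
F(12) = 144


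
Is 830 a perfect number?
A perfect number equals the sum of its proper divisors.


Proper divisors of 830: 1, 2, 5, 10, 83, 166, 415
Sum = 1 + 2 + 5 + 10 + 83 + 166 + 415 = 682

No, 830 is not perfect (682 ≠ 830)


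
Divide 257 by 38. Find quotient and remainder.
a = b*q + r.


257 = 38 * 6 + 29
Check: 228 + 29 = 257

q = 6, r = 29


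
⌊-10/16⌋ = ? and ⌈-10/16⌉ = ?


-10/16 = -0.6250
floor = -1
ceil = 0

floor = -1, ceil = 0


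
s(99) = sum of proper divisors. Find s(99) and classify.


Proper divisors: 1, 3, 9, 11, 33
Sum = 1 + 3 + 9 + 11 + 33 = 57
57 < 99 → deficient

s(99) = 57 (deficient)


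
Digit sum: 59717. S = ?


5 + 9 + 7 + 1 + 7 = 29


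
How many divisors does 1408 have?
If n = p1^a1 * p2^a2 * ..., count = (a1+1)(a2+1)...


1408 = 2^7 × 11^1
d(1408) = (7+1) × (1+1) = 16

16 divisors


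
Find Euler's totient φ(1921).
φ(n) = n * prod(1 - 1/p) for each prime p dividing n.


1921 = 17 × 113
Prime factors: 17, 113
φ(1921) = 1921 × (1-1/17) × (1-1/113)
= 1921 × 16/17 × 112/113 = 1792

φ(1921) = 1792


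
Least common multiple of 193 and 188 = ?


GCD(193, 188) = 1
LCM = 193*188/1 = 36284/1 = 36284

LCM = 36284


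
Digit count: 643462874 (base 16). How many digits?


643462874 in base 16 = 265A76DA
Number of digits = 8

8 digits (base 16)


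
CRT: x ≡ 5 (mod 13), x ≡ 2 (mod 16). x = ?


M = 13*16 = 208
M1 = M/13 = 16, M2 = M/16 = 13
M1^(-1) mod 13 = 9, M2^(-1) mod 16 = 5
x = 5*16*9 + 2*13*5 = 850
850 mod 208 = 18
Check: 18 mod 13 = 5 ✓, 18 mod 16 = 2 ✓

x ≡ 18 (mod 208)


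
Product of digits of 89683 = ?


8 × 9 × 6 × 8 × 3 = 10368


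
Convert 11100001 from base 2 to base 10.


11100001 (base 2) = 225 (decimal)
225 (decimal) = 225 (base 10)


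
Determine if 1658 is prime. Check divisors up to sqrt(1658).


1658 / 2 = 829 (exact division)
1658 is NOT prime.

No, 1658 is not prime


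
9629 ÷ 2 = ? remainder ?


9629 = 2 * 4814 + 1
Check: 9628 + 1 = 9629

q = 4814, r = 1


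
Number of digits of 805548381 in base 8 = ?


805548381 in base 8 = 6000730535
Number of digits = 10

10 digits (base 8)


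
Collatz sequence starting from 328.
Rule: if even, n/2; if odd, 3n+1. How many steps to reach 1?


328 → 164 → 82 → 41 → 124 → 62 → 31 → 94 → 47 → 142 → 71 → 214 → 107 → 322 → 161 → 484 → 242 → 121 → 364 → 182 → 91 → 274 → 137 → 412 → 206 → 103 → 310 → 155 → 466 → 233 → 700 → 350 → 175 → 526 → 263 → 790 → 395 → 1186 → 593 → 1780 → 890 → 445 → 1336 → 668 → 334 → 167 → 502 → 251 → 754 → 377 → 1132 → 566 → 283 → 850 → 425 → 1276 → 638 → 319 → 958 → 479 → 1438 → 719 → 2158 → 1079 → 3238 → 1619 → 4858 → 2429 → 7288 → 3644 → 1822 → 911 → 2734 → 1367 → 4102 → 2051 → 6154 → 3077 → 9232 → 4616 → 2308 → 1154 → 577 → 1732 → 866 → 433 → 1300 → 650 → 325 → 976 → 488 → 244 → 122 → 61 → 184 → 92 → 46 → 23 → 70 → 35 → 106 → 53 → 160 → 80 → 40 → 20 → 10 → 5 → 16 → 8 → 4 → 2 → 1
Total steps = 112

112 steps


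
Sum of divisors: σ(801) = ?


Divisors of 801: 1, 3, 9, 89, 267, 801
Sum = 1 + 3 + 9 + 89 + 267 + 801 = 1170

σ(801) = 1170


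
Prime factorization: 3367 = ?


3367 / 7 = 481
481 / 13 = 37
37 / 37 = 1
3367 = 7 × 13 × 37


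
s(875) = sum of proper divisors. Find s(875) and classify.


Proper divisors: 1, 5, 7, 25, 35, 125, 175
Sum = 1 + 5 + 7 + 25 + 35 + 125 + 175 = 373
373 < 875 → deficient

s(875) = 373 (deficient)


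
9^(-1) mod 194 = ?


Use the extended Euclidean algorithm on (194, 9); each row r = 194*s + 9*t:
r=194, s=1, t=0
r=9, s=0, t=1
q=21: r=5, s=1, t=-21   [194*(1) + 9*(-21) = 5]
q=1: r=4, s=-1, t=22   [194*(-1) + 9*(22) = 4]
q=1: r=1, s=2, t=-43   [194*(2) + 9*(-43) = 1]
q=4: r=0, s=-9, t=194   [194*(-9) + 9*(194) = 0]
GCD = 1 with t = -43, so 9*(-43) ≡ 1 (mod 194)
Inverse = -43 mod 194 = 151
Check: 9 * 151 = 1359 ≡ 1 (mod 194)

9^(-1) ≡ 151 (mod 194)


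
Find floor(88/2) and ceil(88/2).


88/2 = 44.0000
floor = 44
ceil = 44

floor = 44, ceil = 44


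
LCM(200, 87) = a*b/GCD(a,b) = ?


GCD(200, 87) = 1
LCM = 200*87/1 = 17400/1 = 17400

LCM = 17400


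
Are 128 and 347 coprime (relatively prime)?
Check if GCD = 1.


Euclidean algorithm:
347 = 2 * 128 + 91
128 = 1 * 91 + 37
91 = 2 * 37 + 17
37 = 2 * 17 + 3
17 = 5 * 3 + 2
3 = 1 * 2 + 1
2 = 2 * 1 + 0
GCD(128, 347) = 1

Yes, coprime (GCD = 1)


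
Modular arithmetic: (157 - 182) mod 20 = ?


157 - 182 = -25
-25 mod 20 = 15


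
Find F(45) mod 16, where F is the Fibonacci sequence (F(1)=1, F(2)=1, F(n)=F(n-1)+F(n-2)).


F(k) mod 16 for k=1..45:
1, 1, 2, 3, 5, 8, 13, 5, 2, 7, 9, 0, 9, 9, 2, 11, 13, 8, 5, 13, 2, 15, 1, 0, 1, 1, 2, 3, 5, 8, 13, 5, 2, 7, 9, 0, 9, 9, 2, 11, 13, 8, 5, 13, 2
F(45) mod 16 = 2


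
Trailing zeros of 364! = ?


floor(364/5) = 72
floor(364/25) = 14
floor(364/125) = 2
Total = 88

88 trailing zeros


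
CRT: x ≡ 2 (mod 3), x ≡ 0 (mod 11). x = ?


M = 3*11 = 33
M1 = M/3 = 11, M2 = M/11 = 3
M1^(-1) mod 3 = 2, M2^(-1) mod 11 = 4
x = 2*11*2 + 0*3*4 = 44
44 mod 33 = 11
Check: 11 mod 3 = 2 ✓, 11 mod 11 = 0 ✓

x ≡ 11 (mod 33)


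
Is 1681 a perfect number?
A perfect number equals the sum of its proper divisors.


Proper divisors of 1681: 1, 41
Sum = 1 + 41 = 42

No, 1681 is not perfect (42 ≠ 1681)


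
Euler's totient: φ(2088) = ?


2088 = 2^3 × 3^2 × 29
Prime factors: 2, 3, 29
φ(2088) = 2088 × (1-1/2) × (1-1/3) × (1-1/29)
= 2088 × 1/2 × 2/3 × 28/29 = 672

φ(2088) = 672


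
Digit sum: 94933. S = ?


9 + 4 + 9 + 3 + 3 = 28


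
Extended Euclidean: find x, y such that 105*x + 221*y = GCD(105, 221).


Tabular extended Euclidean (each row: r = 105*s + 221*t):
r=105, s=1, t=0
r=221, s=0, t=1
q=0: r=105, s=1, t=0   [105*(1) + 221*(0) = 105]
q=2: r=11, s=-2, t=1   [105*(-2) + 221*(1) = 11]
q=9: r=6, s=19, t=-9   [105*(19) + 221*(-9) = 6]
q=1: r=5, s=-21, t=10   [105*(-21) + 221*(10) = 5]
q=1: r=1, s=40, t=-19   [105*(40) + 221*(-19) = 1]
q=5: r=0, s=-221, t=105   [105*(-221) + 221*(105) = 0]
GCD = 1; from the row with r=1: x=40, y=-19
Check: 105*(40) + 221*(-19) = 4200 - 4199 = 1

GCD = 1, x = 40, y = -19


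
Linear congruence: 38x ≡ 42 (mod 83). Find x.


GCD(38, 83) = 1, unique solution
a^(-1) mod 83 = 59
x = 59 * 42 mod 83 = 71

x ≡ 71 (mod 83)


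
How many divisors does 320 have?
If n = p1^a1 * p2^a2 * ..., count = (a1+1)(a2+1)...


320 = 2^6 × 5^1
d(320) = (6+1) × (1+1) = 14

14 divisors


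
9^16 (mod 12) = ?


9^1 mod 12 = 9
9^2 mod 12 = 9
9^3 mod 12 = 9
9^4 mod 12 = 9
9^5 mod 12 = 9
9^6 mod 12 = 9
9^7 mod 12 = 9
9^8 mod 12 = 9
9^9 mod 12 = 9
9^10 mod 12 = 9
9^11 mod 12 = 9
9^12 mod 12 = 9
9^13 mod 12 = 9
9^14 mod 12 = 9
9^15 mod 12 = 9
9^16 mod 12 = 9


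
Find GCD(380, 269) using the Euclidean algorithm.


380 = 1 * 269 + 111
269 = 2 * 111 + 47
111 = 2 * 47 + 17
47 = 2 * 17 + 13
17 = 1 * 13 + 4
13 = 3 * 4 + 1
4 = 4 * 1 + 0
GCD = 1


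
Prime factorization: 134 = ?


134 / 2 = 67
67 / 67 = 1
134 = 2 × 67


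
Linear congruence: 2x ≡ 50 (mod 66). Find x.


GCD(2, 66) = 2 divides 50
Divide: 1x ≡ 25 (mod 33)
x ≡ 25 (mod 33)


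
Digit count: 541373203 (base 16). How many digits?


541373203 in base 16 = 2044B313
Number of digits = 8

8 digits (base 16)


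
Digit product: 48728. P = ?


4 × 8 × 7 × 2 × 8 = 3584


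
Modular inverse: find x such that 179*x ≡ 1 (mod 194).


Use the extended Euclidean algorithm on (194, 179); each row r = 194*s + 179*t:
r=194, s=1, t=0
r=179, s=0, t=1
q=1: r=15, s=1, t=-1   [194*(1) + 179*(-1) = 15]
q=11: r=14, s=-11, t=12   [194*(-11) + 179*(12) = 14]
q=1: r=1, s=12, t=-13   [194*(12) + 179*(-13) = 1]
q=14: r=0, s=-179, t=194   [194*(-179) + 179*(194) = 0]
GCD = 1 with t = -13, so 179*(-13) ≡ 1 (mod 194)
Inverse = -13 mod 194 = 181
Check: 179 * 181 = 32399 ≡ 1 (mod 194)

179^(-1) ≡ 181 (mod 194)


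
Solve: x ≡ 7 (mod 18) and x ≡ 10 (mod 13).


M = 18*13 = 234
M1 = M/18 = 13, M2 = M/13 = 18
M1^(-1) mod 18 = 7, M2^(-1) mod 13 = 8
x = 7*13*7 + 10*18*8 = 2077
2077 mod 234 = 205
Check: 205 mod 18 = 7 ✓, 205 mod 13 = 10 ✓

x ≡ 205 (mod 234)


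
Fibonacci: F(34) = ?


Sequence: 1, 1, 2, 3, 5, 8, 13, 21, 34, 55, 89, 144, 233, 377, 610, 987, 1597, 2584, 4181, 6765, 10946, 17711, 28657, 46368, 75025, 121393, 196418, 317811, 514229, 832040, 1346269, 2178309, 3524578, 5702887
F(34) = 5702887


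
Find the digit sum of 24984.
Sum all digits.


2 + 4 + 9 + 8 + 4 = 27


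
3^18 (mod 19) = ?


3^1 mod 19 = 3
3^2 mod 19 = 9
3^3 mod 19 = 8
3^4 mod 19 = 5
3^5 mod 19 = 15
3^6 mod 19 = 7
3^7 mod 19 = 2
3^8 mod 19 = 6
3^9 mod 19 = 18
3^10 mod 19 = 16
3^11 mod 19 = 10
3^12 mod 19 = 11
3^13 mod 19 = 14
3^14 mod 19 = 4
3^15 mod 19 = 12
3^16 mod 19 = 17
3^17 mod 19 = 13
3^18 mod 19 = 1


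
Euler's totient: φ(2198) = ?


2198 = 2 × 7 × 157
Prime factors: 2, 7, 157
φ(2198) = 2198 × (1-1/2) × (1-1/7) × (1-1/157)
= 2198 × 1/2 × 6/7 × 156/157 = 936

φ(2198) = 936


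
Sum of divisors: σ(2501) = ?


Divisors of 2501: 1, 41, 61, 2501
Sum = 1 + 41 + 61 + 2501 = 2604

σ(2501) = 2604


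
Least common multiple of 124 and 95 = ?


GCD(124, 95) = 1
LCM = 124*95/1 = 11780/1 = 11780

LCM = 11780


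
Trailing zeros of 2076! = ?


floor(2076/5) = 415
floor(2076/25) = 83
floor(2076/125) = 16
floor(2076/625) = 3
Total = 517

517 trailing zeros


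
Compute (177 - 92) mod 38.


177 - 92 = 85
85 mod 38 = 9


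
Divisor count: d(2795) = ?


2795 = 5^1 × 13^1 × 43^1
d(2795) = (1+1) × (1+1) × (1+1) = 8

8 divisors


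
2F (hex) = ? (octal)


2F (base 16) = 47 (decimal)
47 (decimal) = 57 (base 8)


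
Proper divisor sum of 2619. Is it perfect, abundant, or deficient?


Proper divisors: 1, 3, 9, 27, 97, 291, 873
Sum = 1 + 3 + 9 + 27 + 97 + 291 + 873 = 1301
1301 < 2619 → deficient

s(2619) = 1301 (deficient)


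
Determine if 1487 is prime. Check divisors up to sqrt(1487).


Check divisors up to sqrt(1487) = 38.5616
No divisors found.
1487 is prime.

Yes, 1487 is prime


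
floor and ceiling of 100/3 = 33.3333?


100/3 = 33.3333
floor = 33
ceil = 34

floor = 33, ceil = 34


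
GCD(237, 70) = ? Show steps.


237 = 3 * 70 + 27
70 = 2 * 27 + 16
27 = 1 * 16 + 11
16 = 1 * 11 + 5
11 = 2 * 5 + 1
5 = 5 * 1 + 0
GCD = 1


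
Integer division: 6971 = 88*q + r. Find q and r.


6971 = 88 * 79 + 19
Check: 6952 + 19 = 6971

q = 79, r = 19


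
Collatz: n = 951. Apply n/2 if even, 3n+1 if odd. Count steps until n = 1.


951 → 2854 → 1427 → 4282 → 2141 → 6424 → 3212 → 1606 → 803 → 2410 → 1205 → 3616 → 1808 → 904 → 452 → 226 → 113 → 340 → 170 → 85 → 256 → 128 → 64 → 32 → 16 → 8 → 4 → 2 → 1
Total steps = 28

28 steps


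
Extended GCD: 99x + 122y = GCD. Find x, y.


Tabular extended Euclidean (each row: r = 99*s + 122*t):
r=99, s=1, t=0
r=122, s=0, t=1
q=0: r=99, s=1, t=0   [99*(1) + 122*(0) = 99]
q=1: r=23, s=-1, t=1   [99*(-1) + 122*(1) = 23]
q=4: r=7, s=5, t=-4   [99*(5) + 122*(-4) = 7]
q=3: r=2, s=-16, t=13   [99*(-16) + 122*(13) = 2]
q=3: r=1, s=53, t=-43   [99*(53) + 122*(-43) = 1]
q=2: r=0, s=-122, t=99   [99*(-122) + 122*(99) = 0]
GCD = 1; from the row with r=1: x=53, y=-43
Check: 99*(53) + 122*(-43) = 5247 - 5246 = 1

GCD = 1, x = 53, y = -43


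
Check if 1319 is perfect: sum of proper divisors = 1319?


Proper divisors of 1319: 1
Sum = 1 = 1

No, 1319 is not perfect (1 ≠ 1319)


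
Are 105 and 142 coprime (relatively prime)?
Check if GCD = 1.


Euclidean algorithm:
142 = 1 * 105 + 37
105 = 2 * 37 + 31
37 = 1 * 31 + 6
31 = 5 * 6 + 1
6 = 6 * 1 + 0
GCD(105, 142) = 1

Yes, coprime (GCD = 1)


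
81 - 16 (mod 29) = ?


81 - 16 = 65
65 mod 29 = 7


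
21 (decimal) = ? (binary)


21 (base 10) = 21 (decimal)
21 (decimal) = 10101 (base 2)


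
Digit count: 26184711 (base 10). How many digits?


26184711 has 8 digits in base 10
floor(log10(26184711)) + 1 = floor(7.4180) + 1 = 8

8 digits (base 10)


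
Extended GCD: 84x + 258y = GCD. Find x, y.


Tabular extended Euclidean (each row: r = 84*s + 258*t):
r=84, s=1, t=0
r=258, s=0, t=1
q=0: r=84, s=1, t=0   [84*(1) + 258*(0) = 84]
q=3: r=6, s=-3, t=1   [84*(-3) + 258*(1) = 6]
q=14: r=0, s=43, t=-14   [84*(43) + 258*(-14) = 0]
GCD = 6; from the row with r=6: x=-3, y=1
Check: 84*(-3) + 258*(1) = -252 + 258 = 6

GCD = 6, x = -3, y = 1


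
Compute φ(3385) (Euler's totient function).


3385 = 5 × 677
Prime factors: 5, 677
φ(3385) = 3385 × (1-1/5) × (1-1/677)
= 3385 × 4/5 × 676/677 = 2704

φ(3385) = 2704


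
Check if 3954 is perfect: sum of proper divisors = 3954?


Proper divisors of 3954: 1, 2, 3, 6, 659, 1318, 1977
Sum = 1 + 2 + 3 + 6 + 659 + 1318 + 1977 = 3966

No, 3954 is not perfect (3966 ≠ 3954)


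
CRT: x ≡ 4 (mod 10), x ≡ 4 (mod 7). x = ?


M = 10*7 = 70
M1 = M/10 = 7, M2 = M/7 = 10
M1^(-1) mod 10 = 3, M2^(-1) mod 7 = 5
x = 4*7*3 + 4*10*5 = 284
284 mod 70 = 4
Check: 4 mod 10 = 4 ✓, 4 mod 7 = 4 ✓

x ≡ 4 (mod 70)


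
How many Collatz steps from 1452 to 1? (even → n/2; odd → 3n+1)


1452 → 726 → 363 → 1090 → 545 → 1636 → 818 → 409 → 1228 → 614 → 307 → 922 → 461 → 1384 → 692 → 346 → 173 → 520 → 260 → 130 → 65 → 196 → 98 → 49 → 148 → 74 → 37 → 112 → 56 → 28 → 14 → 7 → 22 → 11 → 34 → 17 → 52 → 26 → 13 → 40 → 20 → 10 → 5 → 16 → 8 → 4 → 2 → 1
Total steps = 47

47 steps


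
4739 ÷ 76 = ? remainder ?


4739 = 76 * 62 + 27
Check: 4712 + 27 = 4739

q = 62, r = 27


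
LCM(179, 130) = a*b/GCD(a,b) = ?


GCD(179, 130) = 1
LCM = 179*130/1 = 23270/1 = 23270

LCM = 23270


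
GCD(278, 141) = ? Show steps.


278 = 1 * 141 + 137
141 = 1 * 137 + 4
137 = 34 * 4 + 1
4 = 4 * 1 + 0
GCD = 1


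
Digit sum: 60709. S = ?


6 + 0 + 7 + 0 + 9 = 22


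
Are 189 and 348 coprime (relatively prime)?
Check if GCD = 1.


Euclidean algorithm:
348 = 1 * 189 + 159
189 = 1 * 159 + 30
159 = 5 * 30 + 9
30 = 3 * 9 + 3
9 = 3 * 3 + 0
GCD(189, 348) = 3

No, not coprime (GCD = 3)


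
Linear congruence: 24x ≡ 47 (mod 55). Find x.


GCD(24, 55) = 1, unique solution
a^(-1) mod 55 = 39
x = 39 * 47 mod 55 = 18

x ≡ 18 (mod 55)


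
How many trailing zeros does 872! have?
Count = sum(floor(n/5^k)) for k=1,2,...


floor(872/5) = 174
floor(872/25) = 34
floor(872/125) = 6
floor(872/625) = 1
Total = 215

215 trailing zeros


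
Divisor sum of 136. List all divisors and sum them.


Divisors of 136: 1, 2, 4, 8, 17, 34, 68, 136
Sum = 1 + 2 + 4 + 8 + 17 + 34 + 68 + 136 = 270

σ(136) = 270


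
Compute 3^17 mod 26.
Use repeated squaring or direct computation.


3^1 mod 26 = 3
3^2 mod 26 = 9
3^3 mod 26 = 1
3^4 mod 26 = 3
3^5 mod 26 = 9
3^6 mod 26 = 1
3^7 mod 26 = 3
3^8 mod 26 = 9
3^9 mod 26 = 1
3^10 mod 26 = 3
3^11 mod 26 = 9
3^12 mod 26 = 1
3^13 mod 26 = 3
3^14 mod 26 = 9
3^15 mod 26 = 1
3^16 mod 26 = 3
3^17 mod 26 = 9


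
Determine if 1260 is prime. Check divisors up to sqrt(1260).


1260 / 2 = 630 (exact division)
1260 is NOT prime.

No, 1260 is not prime


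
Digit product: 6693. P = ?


6 × 6 × 9 × 3 = 972


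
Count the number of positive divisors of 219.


219 = 3^1 × 73^1
d(219) = (1+1) × (1+1) = 4

4 divisors


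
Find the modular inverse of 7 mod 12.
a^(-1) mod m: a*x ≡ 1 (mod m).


Use the extended Euclidean algorithm on (12, 7); each row r = 12*s + 7*t:
r=12, s=1, t=0
r=7, s=0, t=1
q=1: r=5, s=1, t=-1   [12*(1) + 7*(-1) = 5]
q=1: r=2, s=-1, t=2   [12*(-1) + 7*(2) = 2]
q=2: r=1, s=3, t=-5   [12*(3) + 7*(-5) = 1]
q=2: r=0, s=-7, t=12   [12*(-7) + 7*(12) = 0]
GCD = 1 with t = -5, so 7*(-5) ≡ 1 (mod 12)
Inverse = -5 mod 12 = 7
Check: 7 * 7 = 49 ≡ 1 (mod 12)

7^(-1) ≡ 7 (mod 12)


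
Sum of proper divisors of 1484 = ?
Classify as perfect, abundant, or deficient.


Proper divisors: 1, 2, 4, 7, 14, 28, 53, 106, 212, 371, 742
Sum = 1 + 2 + 4 + 7 + 14 + 28 + 53 + 106 + 212 + 371 + 742 = 1540
1540 > 1484 → abundant

s(1484) = 1540 (abundant)


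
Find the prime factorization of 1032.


1032 / 2 = 516
516 / 2 = 258
258 / 2 = 129
129 / 3 = 43
43 / 43 = 1
1032 = 2^3 × 3 × 43


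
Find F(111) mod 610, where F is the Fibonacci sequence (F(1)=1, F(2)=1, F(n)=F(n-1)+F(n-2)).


F(k) mod 610 for k=1..111:
1, 1, 2, 3, 5, 8, 13, 21, 34, 55, 89, 144, 233, 377, 0, 377, 377, 144, 521, 55, 576, 21, 597, 8, 605, 3, 608, 1, 609, 0, 609, 609, 608, 607, 605, 602, 597, 589, 576, 555, 521, 466, 377, 233, 0, 233, 233, 466, 89, 555, 34, 589, 13, 602, 5, 607, 2, 609, 1, 0, 1, 1, 2, 3, 5, 8, 13, 21, 34, 55, 89, 144, 233, 377, 0, 377, 377, 144, 521, 55, 576, 21, 597, 8, 605, 3, 608, 1, 609, 0, 609, 609, 608, 607, 605, 602, 597, 589, 576, 555, 521, 466, 377, 233, 0, 233, 233, 466, 89, 555, 34
F(111) mod 610 = 34


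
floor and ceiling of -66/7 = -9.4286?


-66/7 = -9.4286
floor = -10
ceil = -9

floor = -10, ceil = -9


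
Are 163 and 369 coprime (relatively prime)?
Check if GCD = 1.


Euclidean algorithm:
369 = 2 * 163 + 43
163 = 3 * 43 + 34
43 = 1 * 34 + 9
34 = 3 * 9 + 7
9 = 1 * 7 + 2
7 = 3 * 2 + 1
2 = 2 * 1 + 0
GCD(163, 369) = 1

Yes, coprime (GCD = 1)


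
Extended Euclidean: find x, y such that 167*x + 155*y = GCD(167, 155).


Tabular extended Euclidean (each row: r = 167*s + 155*t):
r=167, s=1, t=0
r=155, s=0, t=1
q=1: r=12, s=1, t=-1   [167*(1) + 155*(-1) = 12]
q=12: r=11, s=-12, t=13   [167*(-12) + 155*(13) = 11]
q=1: r=1, s=13, t=-14   [167*(13) + 155*(-14) = 1]
q=11: r=0, s=-155, t=167   [167*(-155) + 155*(167) = 0]
GCD = 1; from the row with r=1: x=13, y=-14
Check: 167*(13) + 155*(-14) = 2171 - 2170 = 1

GCD = 1, x = 13, y = -14


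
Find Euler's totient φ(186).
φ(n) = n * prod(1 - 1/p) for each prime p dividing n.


186 = 2 × 3 × 31
Prime factors: 2, 3, 31
φ(186) = 186 × (1-1/2) × (1-1/3) × (1-1/31)
= 186 × 1/2 × 2/3 × 30/31 = 60

φ(186) = 60


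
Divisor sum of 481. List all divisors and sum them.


Divisors of 481: 1, 13, 37, 481
Sum = 1 + 13 + 37 + 481 = 532

σ(481) = 532


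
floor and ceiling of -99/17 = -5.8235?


-99/17 = -5.8235
floor = -6
ceil = -5

floor = -6, ceil = -5


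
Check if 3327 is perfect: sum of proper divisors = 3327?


Proper divisors of 3327: 1, 3, 1109
Sum = 1 + 3 + 1109 = 1113

No, 3327 is not perfect (1113 ≠ 3327)


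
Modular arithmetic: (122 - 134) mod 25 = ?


122 - 134 = -12
-12 mod 25 = 13


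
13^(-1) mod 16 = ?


Use the extended Euclidean algorithm on (16, 13); each row r = 16*s + 13*t:
r=16, s=1, t=0
r=13, s=0, t=1
q=1: r=3, s=1, t=-1   [16*(1) + 13*(-1) = 3]
q=4: r=1, s=-4, t=5   [16*(-4) + 13*(5) = 1]
q=3: r=0, s=13, t=-16   [16*(13) + 13*(-16) = 0]
GCD = 1 with t = 5, so 13*(5) ≡ 1 (mod 16)
Inverse = 5 mod 16 = 5
Check: 13 * 5 = 65 ≡ 1 (mod 16)

13^(-1) ≡ 5 (mod 16)


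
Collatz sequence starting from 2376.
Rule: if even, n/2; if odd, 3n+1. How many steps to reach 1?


2376 → 1188 → 594 → 297 → 892 → 446 → 223 → 670 → 335 → 1006 → 503 → 1510 → 755 → 2266 → 1133 → 3400 → 1700 → 850 → 425 → 1276 → 638 → 319 → 958 → 479 → 1438 → 719 → 2158 → 1079 → 3238 → 1619 → 4858 → 2429 → 7288 → 3644 → 1822 → 911 → 2734 → 1367 → 4102 → 2051 → 6154 → 3077 → 9232 → 4616 → 2308 → 1154 → 577 → 1732 → 866 → 433 → 1300 → 650 → 325 → 976 → 488 → 244 → 122 → 61 → 184 → 92 → 46 → 23 → 70 → 35 → 106 → 53 → 160 → 80 → 40 → 20 → 10 → 5 → 16 → 8 → 4 → 2 → 1
Total steps = 76

76 steps


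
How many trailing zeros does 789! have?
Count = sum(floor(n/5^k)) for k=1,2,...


floor(789/5) = 157
floor(789/25) = 31
floor(789/125) = 6
floor(789/625) = 1
Total = 195

195 trailing zeros


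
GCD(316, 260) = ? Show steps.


316 = 1 * 260 + 56
260 = 4 * 56 + 36
56 = 1 * 36 + 20
36 = 1 * 20 + 16
20 = 1 * 16 + 4
16 = 4 * 4 + 0
GCD = 4


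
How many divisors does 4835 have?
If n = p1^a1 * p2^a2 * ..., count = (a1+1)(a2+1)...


4835 = 5^1 × 967^1
d(4835) = (1+1) × (1+1) = 4

4 divisors


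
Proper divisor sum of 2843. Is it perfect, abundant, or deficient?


Proper divisors: 1
Sum = 1 = 1
1 < 2843 → deficient

s(2843) = 1 (deficient)


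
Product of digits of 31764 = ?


3 × 1 × 7 × 6 × 4 = 504


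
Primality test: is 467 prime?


Check divisors up to sqrt(467) = 21.6102
No divisors found.
467 is prime.

Yes, 467 is prime


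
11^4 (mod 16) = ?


11^1 mod 16 = 11
11^2 mod 16 = 9
11^3 mod 16 = 3
11^4 mod 16 = 1


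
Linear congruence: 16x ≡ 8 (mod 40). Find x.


GCD(16, 40) = 8 divides 8
Divide: 2x ≡ 1 (mod 5)
x ≡ 3 (mod 5)


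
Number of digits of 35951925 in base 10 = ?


35951925 has 8 digits in base 10
floor(log10(35951925)) + 1 = floor(7.5557) + 1 = 8

8 digits (base 10)


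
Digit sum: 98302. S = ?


9 + 8 + 3 + 0 + 2 = 22


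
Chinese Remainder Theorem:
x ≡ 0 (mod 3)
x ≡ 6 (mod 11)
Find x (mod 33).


M = 3*11 = 33
M1 = M/3 = 11, M2 = M/11 = 3
M1^(-1) mod 3 = 2, M2^(-1) mod 11 = 4
x = 0*11*2 + 6*3*4 = 72
72 mod 33 = 6
Check: 6 mod 3 = 0 ✓, 6 mod 11 = 6 ✓

x ≡ 6 (mod 33)


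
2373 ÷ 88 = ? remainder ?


2373 = 88 * 26 + 85
Check: 2288 + 85 = 2373

q = 26, r = 85


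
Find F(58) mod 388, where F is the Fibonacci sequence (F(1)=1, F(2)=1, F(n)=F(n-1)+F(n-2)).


F(k) mod 388 for k=1..58:
1, 1, 2, 3, 5, 8, 13, 21, 34, 55, 89, 144, 233, 377, 222, 211, 45, 256, 301, 169, 82, 251, 333, 196, 141, 337, 90, 39, 129, 168, 297, 77, 374, 63, 49, 112, 161, 273, 46, 319, 365, 296, 273, 181, 66, 247, 313, 172, 97, 269, 366, 247, 225, 84, 309, 5, 314, 319
F(58) mod 388 = 319


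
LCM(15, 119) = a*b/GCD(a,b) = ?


GCD(15, 119) = 1
LCM = 15*119/1 = 1785/1 = 1785

LCM = 1785


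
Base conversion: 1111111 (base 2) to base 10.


1111111 (base 2) = 127 (decimal)
127 (decimal) = 127 (base 10)


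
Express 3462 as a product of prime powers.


3462 / 2 = 1731
1731 / 3 = 577
577 / 577 = 1
3462 = 2 × 3 × 577


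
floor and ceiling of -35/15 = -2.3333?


-35/15 = -2.3333
floor = -3
ceil = -2

floor = -3, ceil = -2


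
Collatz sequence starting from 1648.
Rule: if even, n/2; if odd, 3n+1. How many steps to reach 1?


1648 → 824 → 412 → 206 → 103 → 310 → 155 → 466 → 233 → 700 → 350 → 175 → 526 → 263 → 790 → 395 → 1186 → 593 → 1780 → 890 → 445 → 1336 → 668 → 334 → 167 → 502 → 251 → 754 → 377 → 1132 → 566 → 283 → 850 → 425 → 1276 → 638 → 319 → 958 → 479 → 1438 → 719 → 2158 → 1079 → 3238 → 1619 → 4858 → 2429 → 7288 → 3644 → 1822 → 911 → 2734 → 1367 → 4102 → 2051 → 6154 → 3077 → 9232 → 4616 → 2308 → 1154 → 577 → 1732 → 866 → 433 → 1300 → 650 → 325 → 976 → 488 → 244 → 122 → 61 → 184 → 92 → 46 → 23 → 70 → 35 → 106 → 53 → 160 → 80 → 40 → 20 → 10 → 5 → 16 → 8 → 4 → 2 → 1
Total steps = 91

91 steps


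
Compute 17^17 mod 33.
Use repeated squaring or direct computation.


17^1 mod 33 = 17
17^2 mod 33 = 25
17^3 mod 33 = 29
17^4 mod 33 = 31
17^5 mod 33 = 32
17^6 mod 33 = 16
17^7 mod 33 = 8
17^8 mod 33 = 4
17^9 mod 33 = 2
17^10 mod 33 = 1
17^11 mod 33 = 17
17^12 mod 33 = 25
17^13 mod 33 = 29
17^14 mod 33 = 31
17^15 mod 33 = 32
17^16 mod 33 = 16
17^17 mod 33 = 8


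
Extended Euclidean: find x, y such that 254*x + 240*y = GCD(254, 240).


Tabular extended Euclidean (each row: r = 254*s + 240*t):
r=254, s=1, t=0
r=240, s=0, t=1
q=1: r=14, s=1, t=-1   [254*(1) + 240*(-1) = 14]
q=17: r=2, s=-17, t=18   [254*(-17) + 240*(18) = 2]
q=7: r=0, s=120, t=-127   [254*(120) + 240*(-127) = 0]
GCD = 2; from the row with r=2: x=-17, y=18
Check: 254*(-17) + 240*(18) = -4318 + 4320 = 2

GCD = 2, x = -17, y = 18


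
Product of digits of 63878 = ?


6 × 3 × 8 × 7 × 8 = 8064


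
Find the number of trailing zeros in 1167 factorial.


floor(1167/5) = 233
floor(1167/25) = 46
floor(1167/125) = 9
floor(1167/625) = 1
Total = 289

289 trailing zeros


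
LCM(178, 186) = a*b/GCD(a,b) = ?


GCD(178, 186) = 2
LCM = 178*186/2 = 33108/2 = 16554

LCM = 16554


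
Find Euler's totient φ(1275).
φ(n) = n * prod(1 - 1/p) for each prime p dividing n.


1275 = 3 × 5^2 × 17
Prime factors: 3, 5, 17
φ(1275) = 1275 × (1-1/3) × (1-1/5) × (1-1/17)
= 1275 × 2/3 × 4/5 × 16/17 = 640

φ(1275) = 640


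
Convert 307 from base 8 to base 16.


307 (base 8) = 199 (decimal)
199 (decimal) = C7 (base 16)


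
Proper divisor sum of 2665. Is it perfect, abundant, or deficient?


Proper divisors: 1, 5, 13, 41, 65, 205, 533
Sum = 1 + 5 + 13 + 41 + 65 + 205 + 533 = 863
863 < 2665 → deficient

s(2665) = 863 (deficient)


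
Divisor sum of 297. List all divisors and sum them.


Divisors of 297: 1, 3, 9, 11, 27, 33, 99, 297
Sum = 1 + 3 + 9 + 11 + 27 + 33 + 99 + 297 = 480

σ(297) = 480


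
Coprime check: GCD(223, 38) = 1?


Euclidean algorithm:
223 = 5 * 38 + 33
38 = 1 * 33 + 5
33 = 6 * 5 + 3
5 = 1 * 3 + 2
3 = 1 * 2 + 1
2 = 2 * 1 + 0
GCD(223, 38) = 1

Yes, coprime (GCD = 1)


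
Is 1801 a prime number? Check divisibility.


Check divisors up to sqrt(1801) = 42.4382
No divisors found.
1801 is prime.

Yes, 1801 is prime


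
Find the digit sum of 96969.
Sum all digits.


9 + 6 + 9 + 6 + 9 = 39


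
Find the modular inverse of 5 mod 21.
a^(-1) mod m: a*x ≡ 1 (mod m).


Use the extended Euclidean algorithm on (21, 5); each row r = 21*s + 5*t:
r=21, s=1, t=0
r=5, s=0, t=1
q=4: r=1, s=1, t=-4   [21*(1) + 5*(-4) = 1]
q=5: r=0, s=-5, t=21   [21*(-5) + 5*(21) = 0]
GCD = 1 with t = -4, so 5*(-4) ≡ 1 (mod 21)
Inverse = -4 mod 21 = 17
Check: 5 * 17 = 85 ≡ 1 (mod 21)

5^(-1) ≡ 17 (mod 21)


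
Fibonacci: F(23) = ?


Sequence: 1, 1, 2, 3, 5, 8, 13, 21, 34, 55, 89, 144, 233, 377, 610, 987, 1597, 2584, 4181, 6765, 10946, 17711, 28657
F(23) = 28657


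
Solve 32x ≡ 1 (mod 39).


GCD(32, 39) = 1, unique solution
a^(-1) mod 39 = 11
x = 11 * 1 mod 39 = 11

x ≡ 11 (mod 39)


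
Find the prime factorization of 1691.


1691 / 19 = 89
89 / 89 = 1
1691 = 19 × 89


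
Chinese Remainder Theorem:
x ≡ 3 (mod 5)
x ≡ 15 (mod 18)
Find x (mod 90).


M = 5*18 = 90
M1 = M/5 = 18, M2 = M/18 = 5
M1^(-1) mod 5 = 2, M2^(-1) mod 18 = 11
x = 3*18*2 + 15*5*11 = 933
933 mod 90 = 33
Check: 33 mod 5 = 3 ✓, 33 mod 18 = 15 ✓

x ≡ 33 (mod 90)


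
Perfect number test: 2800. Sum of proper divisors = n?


Proper divisors of 2800: 1, 2, 4, 5, 7, 8, 10, 14, 16, 20, 25, 28, 35, 40, 50, 56, 70, 80, 100, 112, 140, 175, 200, 280, 350, 400, 560, 700, 1400
Sum = 1 + 2 + 4 + 5 + 7 + 8 + 10 + 14 + 16 + 20 + 25 + 28 + 35 + 40 + 50 + 56 + 70 + 80 + 100 + 112 + 140 + 175 + 200 + 280 + 350 + 400 + 560 + 700 + 1400 = 4888

No, 2800 is not perfect (4888 ≠ 2800)


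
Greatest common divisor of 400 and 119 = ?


400 = 3 * 119 + 43
119 = 2 * 43 + 33
43 = 1 * 33 + 10
33 = 3 * 10 + 3
10 = 3 * 3 + 1
3 = 3 * 1 + 0
GCD = 1


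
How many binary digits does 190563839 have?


190563839 in base 2 = 1011010110111100010111111111
Number of digits = 28

28 digits (base 2)


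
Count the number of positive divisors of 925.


925 = 5^2 × 37^1
d(925) = (2+1) × (1+1) = 6

6 divisors


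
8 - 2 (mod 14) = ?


8 - 2 = 6
6 mod 14 = 6


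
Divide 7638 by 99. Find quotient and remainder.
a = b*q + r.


7638 = 99 * 77 + 15
Check: 7623 + 15 = 7638

q = 77, r = 15


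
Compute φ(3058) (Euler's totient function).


3058 = 2 × 11 × 139
Prime factors: 2, 11, 139
φ(3058) = 3058 × (1-1/2) × (1-1/11) × (1-1/139)
= 3058 × 1/2 × 10/11 × 138/139 = 1380

φ(3058) = 1380


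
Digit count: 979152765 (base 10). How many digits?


979152765 has 9 digits in base 10
floor(log10(979152765)) + 1 = floor(8.9909) + 1 = 9

9 digits (base 10)


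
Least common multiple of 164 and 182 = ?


GCD(164, 182) = 2
LCM = 164*182/2 = 29848/2 = 14924

LCM = 14924


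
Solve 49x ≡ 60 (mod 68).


GCD(49, 68) = 1, unique solution
a^(-1) mod 68 = 25
x = 25 * 60 mod 68 = 4

x ≡ 4 (mod 68)


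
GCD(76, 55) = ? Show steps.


76 = 1 * 55 + 21
55 = 2 * 21 + 13
21 = 1 * 13 + 8
13 = 1 * 8 + 5
8 = 1 * 5 + 3
5 = 1 * 3 + 2
3 = 1 * 2 + 1
2 = 2 * 1 + 0
GCD = 1


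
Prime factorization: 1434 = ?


1434 / 2 = 717
717 / 3 = 239
239 / 239 = 1
1434 = 2 × 3 × 239


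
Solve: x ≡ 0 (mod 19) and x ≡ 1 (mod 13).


M = 19*13 = 247
M1 = M/19 = 13, M2 = M/13 = 19
M1^(-1) mod 19 = 3, M2^(-1) mod 13 = 11
x = 0*13*3 + 1*19*11 = 209
209 mod 247 = 209
Check: 209 mod 19 = 0 ✓, 209 mod 13 = 1 ✓

x ≡ 209 (mod 247)


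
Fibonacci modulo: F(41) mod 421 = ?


F(k) mod 421 for k=1..41:
1, 1, 2, 3, 5, 8, 13, 21, 34, 55, 89, 144, 233, 377, 189, 145, 334, 58, 392, 29, 0, 29, 29, 58, 87, 145, 232, 377, 188, 144, 332, 55, 387, 21, 408, 8, 416, 3, 419, 1, 420
F(41) mod 421 = 420


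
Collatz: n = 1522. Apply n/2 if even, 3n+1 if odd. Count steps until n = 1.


1522 → 761 → 2284 → 1142 → 571 → 1714 → 857 → 2572 → 1286 → 643 → 1930 → 965 → 2896 → 1448 → 724 → 362 → 181 → 544 → 272 → 136 → 68 → 34 → 17 → 52 → 26 → 13 → 40 → 20 → 10 → 5 → 16 → 8 → 4 → 2 → 1
Total steps = 34

34 steps


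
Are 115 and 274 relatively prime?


Euclidean algorithm:
274 = 2 * 115 + 44
115 = 2 * 44 + 27
44 = 1 * 27 + 17
27 = 1 * 17 + 10
17 = 1 * 10 + 7
10 = 1 * 7 + 3
7 = 2 * 3 + 1
3 = 3 * 1 + 0
GCD(115, 274) = 1

Yes, coprime (GCD = 1)


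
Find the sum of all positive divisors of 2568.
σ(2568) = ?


Divisors of 2568: 1, 2, 3, 4, 6, 8, 12, 24, 107, 214, 321, 428, 642, 856, 1284, 2568
Sum = 1 + 2 + 3 + 4 + 6 + 8 + 12 + 24 + 107 + 214 + 321 + 428 + 642 + 856 + 1284 + 2568 = 6480

σ(2568) = 6480


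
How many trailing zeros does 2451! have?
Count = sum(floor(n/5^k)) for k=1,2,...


floor(2451/5) = 490
floor(2451/25) = 98
floor(2451/125) = 19
floor(2451/625) = 3
Total = 610

610 trailing zeros


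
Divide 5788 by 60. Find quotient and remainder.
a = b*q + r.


5788 = 60 * 96 + 28
Check: 5760 + 28 = 5788

q = 96, r = 28


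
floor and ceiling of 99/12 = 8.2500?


99/12 = 8.2500
floor = 8
ceil = 9

floor = 8, ceil = 9


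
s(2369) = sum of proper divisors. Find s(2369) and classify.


Proper divisors: 1, 23, 103
Sum = 1 + 23 + 103 = 127
127 < 2369 → deficient

s(2369) = 127 (deficient)


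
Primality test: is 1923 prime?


1923 / 3 = 641 (exact division)
1923 is NOT prime.

No, 1923 is not prime


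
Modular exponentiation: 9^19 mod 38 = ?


9^1 mod 38 = 9
9^2 mod 38 = 5
9^3 mod 38 = 7
9^4 mod 38 = 25
9^5 mod 38 = 35
9^6 mod 38 = 11
9^7 mod 38 = 23
9^8 mod 38 = 17
9^9 mod 38 = 1
9^10 mod 38 = 9
9^11 mod 38 = 5
9^12 mod 38 = 7
9^13 mod 38 = 25
9^14 mod 38 = 35
9^15 mod 38 = 11
9^16 mod 38 = 23
9^17 mod 38 = 17
9^18 mod 38 = 1
9^19 mod 38 = 9


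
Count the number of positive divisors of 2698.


2698 = 2^1 × 19^1 × 71^1
d(2698) = (1+1) × (1+1) × (1+1) = 8

8 divisors


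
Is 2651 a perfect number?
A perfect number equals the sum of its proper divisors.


Proper divisors of 2651: 1, 11, 241
Sum = 1 + 11 + 241 = 253

No, 2651 is not perfect (253 ≠ 2651)


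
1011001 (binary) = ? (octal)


1011001 (base 2) = 89 (decimal)
89 (decimal) = 131 (base 8)


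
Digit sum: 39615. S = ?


3 + 9 + 6 + 1 + 5 = 24


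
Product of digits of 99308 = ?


9 × 9 × 3 × 0 × 8 = 0


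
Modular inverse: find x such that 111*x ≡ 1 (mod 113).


Use the extended Euclidean algorithm on (113, 111); each row r = 113*s + 111*t:
r=113, s=1, t=0
r=111, s=0, t=1
q=1: r=2, s=1, t=-1   [113*(1) + 111*(-1) = 2]
q=55: r=1, s=-55, t=56   [113*(-55) + 111*(56) = 1]
q=2: r=0, s=111, t=-113   [113*(111) + 111*(-113) = 0]
GCD = 1 with t = 56, so 111*(56) ≡ 1 (mod 113)
Inverse = 56 mod 113 = 56
Check: 111 * 56 = 6216 ≡ 1 (mod 113)

111^(-1) ≡ 56 (mod 113)
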